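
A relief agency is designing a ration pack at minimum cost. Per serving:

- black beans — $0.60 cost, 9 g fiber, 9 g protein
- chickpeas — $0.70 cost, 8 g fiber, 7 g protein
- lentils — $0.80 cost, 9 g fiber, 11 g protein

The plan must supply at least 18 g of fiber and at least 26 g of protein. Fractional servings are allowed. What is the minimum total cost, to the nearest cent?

$1.73

An LP optimum is at a vertex; with two nutrient constraints at most two foods are used. Check each candidate.
black beans only: max(18/9, 26/9) = 2.889 servings → $1.73.
chickpeas only: max(18/8, 26/7) = 3.714 servings → $2.60.
lentils only: max(18/9, 26/11) = 2.364 servings → $1.89.
black beans + chickpeas with both targets exact would need a negative amount; discard.
black beans + lentils: intersection lies outside the first quadrant.
chickpeas + lentils with both targets exact would need a negative amount; discard.
The minimum over all feasible corners is $1.73.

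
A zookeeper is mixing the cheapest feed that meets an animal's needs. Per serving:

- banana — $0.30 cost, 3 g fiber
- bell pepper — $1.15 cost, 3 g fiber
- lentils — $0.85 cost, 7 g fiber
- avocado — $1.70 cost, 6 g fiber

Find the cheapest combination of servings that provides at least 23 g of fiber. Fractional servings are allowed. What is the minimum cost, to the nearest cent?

Cost per g of fiber: banana $0.1000, lentils $0.1214, avocado $0.2833, bell pepper $0.3833.
With no serving limits, use only banana: 23 g / 3 g = 7.667 servings × $0.30 = $2.30.

$2.30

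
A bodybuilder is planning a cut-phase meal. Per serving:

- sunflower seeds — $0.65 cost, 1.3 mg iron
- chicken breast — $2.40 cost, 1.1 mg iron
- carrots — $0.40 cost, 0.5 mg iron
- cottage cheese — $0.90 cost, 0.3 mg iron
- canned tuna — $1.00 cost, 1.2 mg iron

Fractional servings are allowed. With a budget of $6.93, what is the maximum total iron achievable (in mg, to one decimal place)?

13.9 mg

Iron per dollar: sunflower seeds 2, carrots 1.25, canned tuna 1.2, chicken breast 0.4583, cottage cheese 0.3333.
With no serving limits, spend the whole cost allowance on sunflower seeds: $6.93 / $0.65 × 1.3 mg = 13.9 mg.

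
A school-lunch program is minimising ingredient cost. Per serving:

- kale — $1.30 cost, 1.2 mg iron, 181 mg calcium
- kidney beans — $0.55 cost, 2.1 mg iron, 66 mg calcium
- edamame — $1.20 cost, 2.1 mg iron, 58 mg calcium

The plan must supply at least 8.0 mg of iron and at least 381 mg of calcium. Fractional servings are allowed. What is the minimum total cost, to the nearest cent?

$2.99

The cheapest plan sits at a corner of the feasible region — with two constraints it uses at most two foods.
kale only: max(8.0/1.2, 381/181) = 6.667 servings → $8.67.
kidney beans only: max(8.0/2.1, 381/66) = 5.773 servings → $3.17.
edamame only: max(8.0/2.1, 381/58) = 6.569 servings → $7.88.
kale + kidney beans with both tight: 0.9043 servings and 3.293 servings → $2.99.
kale + edamame with both tight: 1.082 servings and 3.191 servings → $5.24.
kidney beans + edamame: the both-tight solution has a negative serving — not a feasible corner.
So the least-cost plan costs $2.99.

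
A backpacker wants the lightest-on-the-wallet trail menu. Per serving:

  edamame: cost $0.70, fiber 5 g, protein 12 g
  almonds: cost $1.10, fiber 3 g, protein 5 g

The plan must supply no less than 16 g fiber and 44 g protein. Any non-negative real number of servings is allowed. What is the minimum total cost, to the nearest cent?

Two binding constraints pin down two serving amounts, so the optimal mix uses at most two foods. The candidates are each food alone (scaled to the tighter of fiber/protein) and each pair with both constraints tight.
edamame only: max(16/5, 44/12) = 3.667 servings → $2.57.
almonds only: max(16/3, 44/5) = 8.8 servings → $9.68.
edamame + almonds with both targets exact would need a negative amount; discard.
Cheapest feasible corner: $2.57.

$2.57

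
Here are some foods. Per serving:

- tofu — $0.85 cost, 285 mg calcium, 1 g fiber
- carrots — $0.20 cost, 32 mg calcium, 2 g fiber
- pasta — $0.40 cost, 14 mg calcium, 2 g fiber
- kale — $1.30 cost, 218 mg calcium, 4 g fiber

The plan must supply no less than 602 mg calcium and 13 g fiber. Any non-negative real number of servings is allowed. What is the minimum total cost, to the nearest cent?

For a min-cost LP with two ≥-constraints, a basic feasible solution has at most two positive variables.
tofu only: max(602/285, 13/1) = 13 servings → $11.05.
carrots only: max(602/32, 13/2) = 18.81 servings → $3.76.
pasta only: max(602/14, 13/2) = 43 servings → $17.20.
kale only: max(602/218, 13/4) = 3.25 servings → $4.22.
tofu + carrots with both tight: 1.465 servings and 5.768 servings → $2.40.
tofu + pasta with both tight: 1.838 servings and 5.581 servings → $3.79.
tofu + kale: the both-tight solution has a negative serving — not a feasible corner.
carrots + pasta: intersection lies outside the first quadrant.
carrots + kale with both tight: 1.383 servings and 2.558 servings → $3.60.
pasta + kale with both tight: 1.121 servings and 2.689 servings → $3.94.
The minimum over all feasible corners is $2.40.

$2.40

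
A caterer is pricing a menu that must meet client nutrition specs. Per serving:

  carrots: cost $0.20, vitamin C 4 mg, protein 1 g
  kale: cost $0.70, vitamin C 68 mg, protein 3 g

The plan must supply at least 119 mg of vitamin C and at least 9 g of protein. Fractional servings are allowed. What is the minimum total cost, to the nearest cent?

carrots only: max(119/4, 9/1) = 29.75 servings → $5.95.
kale only: max(119/68, 9/3) = 3 servings → $2.10.
carrots + kale with both tight: 4.554 servings and 1.482 servings → $1.95.
So the least-cost plan costs $1.95.

$1.95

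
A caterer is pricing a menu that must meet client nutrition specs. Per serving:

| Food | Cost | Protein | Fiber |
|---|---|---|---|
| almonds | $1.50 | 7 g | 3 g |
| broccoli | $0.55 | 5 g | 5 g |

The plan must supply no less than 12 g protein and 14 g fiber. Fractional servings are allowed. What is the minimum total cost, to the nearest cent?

almonds only: max(12/7, 14/3) = 4.667 servings → $7.00.
broccoli only: max(12/5, 14/5) = 2.8 servings → $1.54.
almonds + broccoli: the both-tight solution has a negative serving — not a feasible corner.
Cheapest feasible corner: $1.54.

$1.54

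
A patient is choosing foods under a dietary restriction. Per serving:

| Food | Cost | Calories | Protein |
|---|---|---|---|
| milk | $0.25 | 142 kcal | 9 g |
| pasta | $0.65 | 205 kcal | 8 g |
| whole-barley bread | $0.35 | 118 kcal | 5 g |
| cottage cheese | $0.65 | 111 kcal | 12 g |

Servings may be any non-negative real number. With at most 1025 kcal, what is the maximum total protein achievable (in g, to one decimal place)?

110.8 g

Protein per kcal: cottage cheese 0.1081, milk 0.06338, whole-barley bread 0.04237, pasta 0.03902.
With no serving limits, spend the whole calories allowance on cottage cheese: 1025 kcal / 111 kcal × 12 g = 110.8 g.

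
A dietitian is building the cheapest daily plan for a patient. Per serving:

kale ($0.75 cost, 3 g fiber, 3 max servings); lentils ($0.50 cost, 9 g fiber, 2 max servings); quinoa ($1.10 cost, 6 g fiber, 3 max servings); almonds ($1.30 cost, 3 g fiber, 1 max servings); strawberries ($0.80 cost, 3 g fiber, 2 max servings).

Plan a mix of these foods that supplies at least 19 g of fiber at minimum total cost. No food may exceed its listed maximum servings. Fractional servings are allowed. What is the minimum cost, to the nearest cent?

Cost per g of fiber: lentils $0.0556, quinoa $0.1833, kale $0.2500, strawberries $0.2667, almonds $0.4333.
Take 2 servings of lentils: +18.0 g fiber for $1.00 (total $1.00, still need 1.0 g).
Take 0.1667 servings of quinoa: +1.0 g fiber for $0.18 (total $1.18, still need 0.0 g).
Filling from the cheapest source first is optimal under one linear minimum: $1.18.

$1.18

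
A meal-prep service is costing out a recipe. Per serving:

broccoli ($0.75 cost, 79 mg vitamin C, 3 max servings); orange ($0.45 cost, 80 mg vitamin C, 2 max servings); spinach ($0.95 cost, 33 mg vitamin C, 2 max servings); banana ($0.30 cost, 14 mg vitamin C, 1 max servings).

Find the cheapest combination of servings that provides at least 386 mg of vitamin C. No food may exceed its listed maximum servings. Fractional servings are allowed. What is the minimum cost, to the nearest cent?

$3.05

Cost per mg of vitamin C: orange $0.0056, broccoli $0.0095, banana $0.0214, spinach $0.0288.
Take 2 servings of orange: +160.0 mg vitamin C for $0.90 (total $0.90, still need 226.0 mg).
Take 2.861 servings of broccoli: +226.0 mg vitamin C for $2.15 (total $3.05, still need 0.0 mg).
Filling from the cheapest source first is optimal under one linear minimum: $3.05.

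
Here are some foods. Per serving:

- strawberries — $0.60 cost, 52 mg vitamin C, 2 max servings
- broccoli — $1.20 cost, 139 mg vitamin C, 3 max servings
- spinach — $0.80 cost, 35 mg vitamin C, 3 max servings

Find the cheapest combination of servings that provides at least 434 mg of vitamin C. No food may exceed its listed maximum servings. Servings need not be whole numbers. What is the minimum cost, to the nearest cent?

$3.80

Cost per mg of vitamin C: broccoli $0.0086, strawberries $0.0115, spinach $0.0229.
Take 3 servings of broccoli: +417.0 mg vitamin C for $3.60 (total $3.60, still need 17.0 mg).
Take 0.3269 servings of strawberries: +17.0 mg vitamin C for $0.20 (total $3.80, still need 0.0 mg).
Filling from the cheapest source first is optimal under one linear minimum: $3.80.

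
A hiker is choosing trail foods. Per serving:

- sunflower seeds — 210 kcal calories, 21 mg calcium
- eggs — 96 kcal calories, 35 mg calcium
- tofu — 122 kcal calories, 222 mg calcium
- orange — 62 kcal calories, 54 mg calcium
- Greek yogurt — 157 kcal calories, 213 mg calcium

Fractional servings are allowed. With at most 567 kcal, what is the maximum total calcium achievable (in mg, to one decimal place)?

Calcium per kcal: tofu 1.82, Greek yogurt 1.357, orange 0.871, eggs 0.3646, sunflower seeds 0.1.
With no serving limits, spend the whole calories allowance on tofu: 567 kcal / 122 kcal × 222 mg = 1031.8 mg.

1031.8 mg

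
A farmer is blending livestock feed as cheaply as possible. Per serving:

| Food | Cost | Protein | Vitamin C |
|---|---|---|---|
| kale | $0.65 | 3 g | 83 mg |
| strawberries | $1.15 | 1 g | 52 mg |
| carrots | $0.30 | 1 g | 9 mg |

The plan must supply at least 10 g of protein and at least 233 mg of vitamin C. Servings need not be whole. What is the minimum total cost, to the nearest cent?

$2.17

Compare the cost at each extreme point of the feasible region.
kale only: max(10/3, 233/83) = 3.333 servings → $2.17.
strawberries only: max(10/1, 233/52) = 10 servings → $11.50.
carrots only: max(10/1, 233/9) = 25.89 servings → $7.77.
kale + strawberries: intersection lies outside the first quadrant.
kale + carrots with both tight: 2.554 servings and 2.339 servings → $2.36.
strawberries + carrots with both tight: 3.326 servings and 6.674 servings → $5.83.
So the least-cost plan costs $2.17.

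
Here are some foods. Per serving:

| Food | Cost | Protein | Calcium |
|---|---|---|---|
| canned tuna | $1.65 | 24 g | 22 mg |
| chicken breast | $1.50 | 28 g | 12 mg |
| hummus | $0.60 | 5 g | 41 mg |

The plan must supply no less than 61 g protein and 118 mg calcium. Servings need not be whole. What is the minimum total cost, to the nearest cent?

Minimising a linear cost over {protein ≥ 61, calcium ≥ 118, servings ≥ 0} — the optimum is at a vertex, using one or two foods.
canned tuna only: max(61/24, 118/22) = 5.364 servings → $8.85.
chicken breast only: max(61/28, 118/12) = 9.833 servings → $14.75.
hummus only: max(61/5, 118/41) = 12.2 servings → $7.32.
canned tuna + chicken breast: the both-tight solution has a negative serving — not a feasible corner.
canned tuna + hummus with both tight: 2.186 servings and 1.705 servings → $4.63.
chicken breast + hummus with both tight: 1.756 servings and 2.364 servings → $4.05.
Cheapest feasible corner: $4.05.

$4.05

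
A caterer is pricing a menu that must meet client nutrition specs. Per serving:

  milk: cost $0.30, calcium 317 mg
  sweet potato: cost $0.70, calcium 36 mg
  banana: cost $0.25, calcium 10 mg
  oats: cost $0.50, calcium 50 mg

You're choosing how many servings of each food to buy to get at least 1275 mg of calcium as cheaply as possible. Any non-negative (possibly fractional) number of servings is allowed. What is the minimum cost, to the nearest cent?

Cost per mg of calcium: milk $0.0009, oats $0.0100, sweet potato $0.0194, banana $0.0250.
With no serving limits, use only milk: 1275 mg / 317 mg = 4.022 servings × $0.30 = $1.21.

$1.21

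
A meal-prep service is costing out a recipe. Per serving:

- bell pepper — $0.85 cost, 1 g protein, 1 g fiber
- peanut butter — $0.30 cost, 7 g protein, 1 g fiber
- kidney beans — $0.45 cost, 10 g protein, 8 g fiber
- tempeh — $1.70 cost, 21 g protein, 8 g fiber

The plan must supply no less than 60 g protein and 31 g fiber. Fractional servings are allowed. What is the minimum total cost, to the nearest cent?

bell pepper only: max(60/1, 31/1) = 60 servings → $51.00.
peanut butter only: max(60/7, 31/1) = 31 servings → $9.30.
kidney beans only: max(60/10, 31/8) = 6 servings → $2.70.
tempeh only: max(60/21, 31/8) = 3.875 servings → $6.59.
bell pepper + peanut butter with both tight: 26.17 servings and 4.833 servings → $23.69.
bell pepper + kidney beans: intersection lies outside the first quadrant.
bell pepper + tempeh with both tight: 13.15 servings and 2.231 servings → $14.97.
peanut butter + kidney beans with both tight: 3.696 servings and 3.413 servings → $2.64.
peanut butter + tempeh: the both-tight solution has a negative serving — not a feasible corner.
kidney beans + tempeh with both tight: 1.943 servings and 1.932 servings → $4.16.
The minimum over all feasible corners is $2.64.

$2.64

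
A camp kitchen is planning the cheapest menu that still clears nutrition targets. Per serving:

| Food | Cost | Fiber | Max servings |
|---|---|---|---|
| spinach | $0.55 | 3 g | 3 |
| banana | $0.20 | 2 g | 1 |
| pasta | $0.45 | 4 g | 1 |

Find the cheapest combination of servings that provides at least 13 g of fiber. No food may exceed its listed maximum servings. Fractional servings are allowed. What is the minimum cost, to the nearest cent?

Cost per g of fiber: banana $0.1000, pasta $0.1125, spinach $0.1833.
Take 1 serving of banana: +2.0 g fiber for $0.20 (total $0.20, still need 11.0 g).
Take 1 serving of pasta: +4.0 g fiber for $0.45 (total $0.65, still need 7.0 g).
Take 2.333 servings of spinach: +7.0 g fiber for $1.28 (total $1.93, still need 0.0 g).
Filling from the cheapest source first is optimal under one linear minimum: $1.93.

$1.93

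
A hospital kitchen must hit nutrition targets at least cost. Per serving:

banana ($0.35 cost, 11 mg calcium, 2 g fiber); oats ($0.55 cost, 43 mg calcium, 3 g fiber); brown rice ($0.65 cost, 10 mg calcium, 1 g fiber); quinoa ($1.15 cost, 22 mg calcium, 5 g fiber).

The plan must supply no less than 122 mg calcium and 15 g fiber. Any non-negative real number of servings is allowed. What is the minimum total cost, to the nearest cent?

This is a tiny linear program; its minimum lies at a vertex of the feasible set. List the vertices and price them.
banana only: max(122/11, 15/2) = 11.09 servings → $3.88.
oats only: max(122/43, 15/3) = 5 servings → $2.75.
brown rice only: max(122/10, 15/1) = 15 servings → $9.75.
quinoa only: max(122/22, 15/5) = 5.545 servings → $6.38.
banana + oats with both tight: 5.264 servings and 1.491 servings → $2.66.
banana + brown rice with both tight: 3.111 servings and 8.778 servings → $6.79.
banana + quinoa: the both-tight solution has a negative serving — not a feasible corner.
oats + brown rice: the both-tight solution has a negative serving — not a feasible corner.
oats + quinoa with both tight: 1.879 servings and 1.872 servings → $3.19.
brown rice + quinoa with both tight: 10 servings and 1 serving → $7.65.
So the least-cost plan costs $2.66.

$2.66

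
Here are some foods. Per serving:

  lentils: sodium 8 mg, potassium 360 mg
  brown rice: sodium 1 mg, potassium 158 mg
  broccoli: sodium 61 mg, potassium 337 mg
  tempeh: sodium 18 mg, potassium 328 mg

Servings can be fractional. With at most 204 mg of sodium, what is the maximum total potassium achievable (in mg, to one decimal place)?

32232.0 mg

Potassium per mg sodium: brown rice 158, lentils 45, tempeh 18.22, broccoli 5.525.
With no serving limits, spend the whole sodium allowance on brown rice: 204 mg / 1 mg × 158 mg = 32232.0 mg.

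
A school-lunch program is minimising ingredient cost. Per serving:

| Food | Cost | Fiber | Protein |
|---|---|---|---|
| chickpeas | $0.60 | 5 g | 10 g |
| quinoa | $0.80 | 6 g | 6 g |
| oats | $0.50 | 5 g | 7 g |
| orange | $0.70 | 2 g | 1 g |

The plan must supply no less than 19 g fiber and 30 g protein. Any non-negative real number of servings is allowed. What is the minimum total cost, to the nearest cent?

$2.01

An LP optimum is at a vertex; with two nutrient constraints at most two foods are used. Check each candidate.
chickpeas only: max(19/5, 30/10) = 3.8 servings → $2.28.
quinoa only: max(19/6, 30/6) = 5 servings → $4.00.
oats only: max(19/5, 30/7) = 4.286 servings → $2.14.
orange only: max(19/2, 30/1) = 30 servings → $21.00.
chickpeas + quinoa with both tight: 2.2 servings and 1.333 servings → $2.39.
chickpeas + oats with both tight: 1.133 servings and 2.667 servings → $2.01.
chickpeas + orange with both tight: 2.733 servings and 2.667 servings → $3.51.
quinoa + oats: intersection lies outside the first quadrant.
quinoa + orange: intersection lies outside the first quadrant.
oats + orange: the both-tight solution has a negative serving — not a feasible corner.
So the least-cost plan costs $2.01.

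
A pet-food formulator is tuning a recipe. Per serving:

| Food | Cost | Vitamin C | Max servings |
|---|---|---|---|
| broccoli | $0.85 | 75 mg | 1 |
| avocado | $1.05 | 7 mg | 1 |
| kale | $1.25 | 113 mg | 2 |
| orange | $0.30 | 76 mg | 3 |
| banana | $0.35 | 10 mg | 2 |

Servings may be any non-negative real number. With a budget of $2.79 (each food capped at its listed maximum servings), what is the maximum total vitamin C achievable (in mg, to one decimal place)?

Vitamin C per dollar: orange 253.3, kale 90.4, broccoli 88.24, banana 28.57, avocado 6.667.
Take 3 servings of orange: spends $0.90, +228.0 mg vitamin C (running total 228.0 mg).
Take 1.512 servings of kale: spends $1.89, +170.9 mg vitamin C (running total 398.9 mg).
Filling greedily by vitamin C-per-dollar is optimal for one linear limit, giving 398.9 mg.

398.9 mg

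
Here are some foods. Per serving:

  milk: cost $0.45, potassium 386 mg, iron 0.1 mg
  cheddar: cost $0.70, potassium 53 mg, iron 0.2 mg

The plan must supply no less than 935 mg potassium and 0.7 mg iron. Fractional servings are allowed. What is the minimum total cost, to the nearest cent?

$2.66

At the optimum either one food covers both requirements or two foods hit both targets exactly; no other combination can be cheaper.
milk only: max(935/386, 0.7/0.1) = 7 servings → $3.15.
cheddar only: max(935/53, 0.7/0.2) = 17.64 servings → $12.35.
milk + cheddar with both tight: 2.085 servings and 2.458 servings → $2.66.
Cheapest feasible corner: $2.66.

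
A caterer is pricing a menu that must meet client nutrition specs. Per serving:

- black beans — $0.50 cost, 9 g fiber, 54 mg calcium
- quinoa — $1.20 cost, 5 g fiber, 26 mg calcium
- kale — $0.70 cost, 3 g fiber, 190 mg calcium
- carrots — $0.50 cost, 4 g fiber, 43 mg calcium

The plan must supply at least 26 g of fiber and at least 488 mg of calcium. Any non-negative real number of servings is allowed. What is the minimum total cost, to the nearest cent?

The cheapest plan sits at a corner of the feasible region — with two constraints it uses at most two foods.
black beans only: max(26/9, 488/54) = 9.037 servings → $4.52.
quinoa only: max(26/5, 488/26) = 18.77 servings → $22.52.
kale only: max(26/3, 488/190) = 8.667 servings → $6.07.
carrots only: max(26/4, 488/43) = 11.35 servings → $5.67.
black beans + quinoa: the both-tight solution has a negative serving — not a feasible corner.
black beans + kale with both tight: 2.245 servings and 1.93 servings → $2.47.
black beans + carrots: the both-tight solution has a negative serving — not a feasible corner.
quinoa + kale with both tight: 3.986 servings and 2.023 servings → $6.20.
quinoa + carrots: the both-tight solution has a negative serving — not a feasible corner.
kale + carrots with both tight: 1.322 servings and 5.509 servings → $3.68.
The minimum over all feasible corners is $2.47.

$2.47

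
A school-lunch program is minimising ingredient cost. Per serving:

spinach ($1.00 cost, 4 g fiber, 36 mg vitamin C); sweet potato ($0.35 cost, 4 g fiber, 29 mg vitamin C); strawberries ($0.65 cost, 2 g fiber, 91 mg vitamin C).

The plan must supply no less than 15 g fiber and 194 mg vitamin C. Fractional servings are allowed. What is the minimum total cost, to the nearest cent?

For a min-cost LP with two ≥-constraints, a basic feasible solution has at most two positive variables.
spinach only: max(15/4, 194/36) = 5.389 servings → $5.39.
sweet potato only: max(15/4, 194/29) = 6.69 servings → $2.34.
strawberries only: max(15/2, 194/91) = 7.5 servings → $4.88.
spinach + sweet potato with both targets exact would need a negative amount; discard.
spinach + strawberries with both tight: 3.346 servings and 0.8082 servings → $3.87.
sweet potato + strawberries with both tight: 3.193 servings and 1.114 servings → $1.84.
So the least-cost plan costs $1.84.

$1.84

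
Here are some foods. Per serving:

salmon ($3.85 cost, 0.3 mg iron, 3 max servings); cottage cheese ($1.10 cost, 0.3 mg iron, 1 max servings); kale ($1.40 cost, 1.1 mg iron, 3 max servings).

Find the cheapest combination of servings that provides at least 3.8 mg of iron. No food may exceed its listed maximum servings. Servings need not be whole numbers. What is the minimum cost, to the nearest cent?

Cost per mg of iron: kale $1.2727, cottage cheese $3.6667, salmon $12.8333.
Take 3 servings of kale: +3.3 mg iron for $4.20 (total $4.20, still need 0.5 mg).
Take 1 serving of cottage cheese: +0.3 mg iron for $1.10 (total $5.30, still need 0.2 mg).
Take 0.6667 servings of salmon: +0.2 mg iron for $2.57 (total $7.87, still need 0.0 mg).
Filling from the cheapest source first is optimal under one linear minimum: $7.87.

$7.87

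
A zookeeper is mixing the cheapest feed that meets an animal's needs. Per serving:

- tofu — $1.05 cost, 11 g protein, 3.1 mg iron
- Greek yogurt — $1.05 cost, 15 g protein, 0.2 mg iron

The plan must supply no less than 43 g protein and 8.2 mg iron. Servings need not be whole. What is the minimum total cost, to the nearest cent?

$3.73

Two binding constraints pin down two serving amounts, so the optimal mix uses at most two foods. The candidates are each food alone (scaled to the tighter of protein/iron) and each pair with both constraints tight.
tofu only: max(43/11, 8.2/3.1) = 3.909 servings → $4.10.
Greek yogurt only: max(43/15, 8.2/0.2) = 41 servings → $43.05.
tofu + Greek yogurt with both tight: 2.582 servings and 0.9729 servings → $3.73.
Cheapest feasible corner: $3.73.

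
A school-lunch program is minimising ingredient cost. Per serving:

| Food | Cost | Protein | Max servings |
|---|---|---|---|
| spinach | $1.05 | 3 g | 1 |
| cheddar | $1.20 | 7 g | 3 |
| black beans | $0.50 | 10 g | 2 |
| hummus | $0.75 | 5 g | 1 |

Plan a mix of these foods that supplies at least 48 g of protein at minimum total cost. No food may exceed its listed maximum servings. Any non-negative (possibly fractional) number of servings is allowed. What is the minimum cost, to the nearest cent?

Cost per g of protein: black beans $0.0500, hummus $0.1500, cheddar $0.1714, spinach $0.3500.
Take 2 servings of black beans: +20.0 g protein for $1.00 (total $1.00, still need 28.0 g).
Take 1 serving of hummus: +5.0 g protein for $0.75 (total $1.75, still need 23.0 g).
Take 3 servings of cheddar: +21.0 g protein for $3.60 (total $5.35, still need 2.0 g).
Take 0.6667 servings of spinach: +2.0 g protein for $0.70 (total $6.05, still need 0.0 g).
Greedy by cheapest-per-g is optimal for a single linear constraint, so the minimum cost is $6.05.

$6.05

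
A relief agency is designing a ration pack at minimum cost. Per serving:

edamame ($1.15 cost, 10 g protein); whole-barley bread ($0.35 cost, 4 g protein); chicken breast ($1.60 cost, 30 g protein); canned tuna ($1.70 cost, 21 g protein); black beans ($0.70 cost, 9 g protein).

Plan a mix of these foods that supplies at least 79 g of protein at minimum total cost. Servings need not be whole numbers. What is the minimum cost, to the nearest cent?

$4.21

Cost per g of protein: chicken breast $0.0533, black beans $0.0778, canned tuna $0.0810, whole-barley bread $0.0875, edamame $0.1150.
With no serving limits, use only chicken breast: 79 g / 30 g = 2.633 servings × $1.60 = $4.21.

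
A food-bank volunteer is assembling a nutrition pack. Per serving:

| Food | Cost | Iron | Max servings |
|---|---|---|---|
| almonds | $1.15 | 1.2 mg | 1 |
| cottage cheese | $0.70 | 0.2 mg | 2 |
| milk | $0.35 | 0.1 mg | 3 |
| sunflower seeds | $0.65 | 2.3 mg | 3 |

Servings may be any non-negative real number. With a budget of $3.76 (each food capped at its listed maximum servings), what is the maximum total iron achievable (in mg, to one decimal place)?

8.3 mg

Iron per dollar: sunflower seeds 3.538, almonds 1.043, cottage cheese 0.2857, milk 0.2857.
Take 3 servings of sunflower seeds: spends $1.95, +6.9 mg iron (running total 6.9 mg).
Take 1 serving of almonds: spends $1.15, +1.2 mg iron (running total 8.1 mg).
Take 0.9429 servings of cottage cheese: spends $0.66, +0.2 mg iron (running total 8.3 mg).
Filling greedily by iron-per-dollar is optimal for one linear limit, giving 8.3 mg.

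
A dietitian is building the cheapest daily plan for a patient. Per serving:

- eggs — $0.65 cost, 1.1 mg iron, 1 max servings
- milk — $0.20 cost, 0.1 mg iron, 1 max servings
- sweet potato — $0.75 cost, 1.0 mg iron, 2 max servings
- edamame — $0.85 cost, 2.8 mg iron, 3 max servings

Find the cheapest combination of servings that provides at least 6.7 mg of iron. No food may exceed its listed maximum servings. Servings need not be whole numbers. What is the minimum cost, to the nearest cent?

$2.03

Cost per mg of iron: edamame $0.3036, eggs $0.5909, sweet potato $0.7500, milk $2.0000.
Take 2.393 servings of edamame: +6.7 mg iron for $2.03 (total $2.03, still need 0.0 mg).
Greedy by cheapest-per-mg is optimal for a single linear constraint, so the minimum cost is $2.03.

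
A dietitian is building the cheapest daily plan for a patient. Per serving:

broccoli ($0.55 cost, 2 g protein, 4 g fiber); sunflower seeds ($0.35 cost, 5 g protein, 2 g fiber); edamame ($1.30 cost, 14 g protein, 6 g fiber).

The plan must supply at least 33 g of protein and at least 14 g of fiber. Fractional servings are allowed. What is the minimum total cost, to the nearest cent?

With two linear requirements the optimum uses one or two foods; enumerate the corners.
broccoli only: max(33/2, 14/4) = 16.5 servings → $9.07.
sunflower seeds only: max(33/5, 14/2) = 7 servings → $2.45.
edamame only: max(33/14, 14/6) = 2.357 servings → $3.06.
broccoli + sunflower seeds with both tight: 0.25 servings and 6.5 servings → $2.41.
broccoli + edamame with both targets exact would need a negative amount; discard.
sunflower seeds + edamame with both tight: 1 serving and 2 servings → $2.95.
The minimum over all feasible corners is $2.41.

$2.41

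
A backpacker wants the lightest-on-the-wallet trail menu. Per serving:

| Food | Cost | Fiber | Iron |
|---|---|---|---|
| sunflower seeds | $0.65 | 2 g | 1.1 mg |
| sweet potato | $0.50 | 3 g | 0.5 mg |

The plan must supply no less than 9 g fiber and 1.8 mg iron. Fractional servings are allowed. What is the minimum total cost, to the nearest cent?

$1.62

For a min-cost LP with two ≥-constraints, a basic feasible solution has at most two positive variables.
sunflower seeds only: max(9/2, 1.8/1.1) = 4.5 servings → $2.92.
sweet potato only: max(9/3, 1.8/0.5) = 3.6 servings → $1.80.
sunflower seeds + sweet potato with both tight: 0.3913 servings and 2.739 servings → $1.62.
The minimum over all feasible corners is $1.62.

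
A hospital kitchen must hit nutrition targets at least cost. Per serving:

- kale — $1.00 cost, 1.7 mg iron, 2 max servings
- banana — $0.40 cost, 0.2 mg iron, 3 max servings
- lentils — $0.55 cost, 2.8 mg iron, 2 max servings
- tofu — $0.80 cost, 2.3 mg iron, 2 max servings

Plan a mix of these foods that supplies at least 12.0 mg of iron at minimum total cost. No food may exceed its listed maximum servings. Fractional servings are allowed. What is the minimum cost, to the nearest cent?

Cost per mg of iron: lentils $0.1964, tofu $0.3478, kale $0.5882, banana $2.0000.
Take 2 servings of lentils: +5.6 mg iron for $1.10 (total $1.10, still need 6.4 mg).
Take 2 servings of tofu: +4.6 mg iron for $1.60 (total $2.70, still need 1.8 mg).
Take 1.059 servings of kale: +1.8 mg iron for $1.06 (total $3.76, still need 0.0 mg).
Filling from the cheapest source first is optimal under one linear minimum: $3.76.

$3.76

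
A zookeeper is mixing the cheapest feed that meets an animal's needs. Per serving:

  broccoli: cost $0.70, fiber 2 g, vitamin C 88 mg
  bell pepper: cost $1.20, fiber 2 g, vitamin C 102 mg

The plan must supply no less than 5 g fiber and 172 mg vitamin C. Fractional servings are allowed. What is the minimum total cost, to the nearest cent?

Two binding constraints pin down two serving amounts, so the optimal mix uses at most two foods. The candidates are each food alone (scaled to the tighter of fiber/vitamin C) and each pair with both constraints tight.
broccoli only: max(5/2, 172/88) = 2.5 servings → $1.75.
bell pepper only: max(5/2, 172/102) = 2.5 servings → $3.00.
broccoli + bell pepper with both targets exact would need a negative amount; discard.
So the least-cost plan costs $1.75.

$1.75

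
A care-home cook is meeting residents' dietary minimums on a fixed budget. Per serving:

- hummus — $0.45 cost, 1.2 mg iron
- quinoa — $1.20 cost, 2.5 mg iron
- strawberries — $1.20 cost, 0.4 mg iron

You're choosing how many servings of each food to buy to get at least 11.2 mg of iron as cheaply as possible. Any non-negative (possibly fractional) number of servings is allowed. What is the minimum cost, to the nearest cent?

$4.20

Cost per mg of iron: hummus $0.3750, quinoa $0.4800, strawberries $3.0000.
With no serving limits, use only hummus: 11.2 mg / 1.2 mg = 9.333 servings × $0.45 = $4.20.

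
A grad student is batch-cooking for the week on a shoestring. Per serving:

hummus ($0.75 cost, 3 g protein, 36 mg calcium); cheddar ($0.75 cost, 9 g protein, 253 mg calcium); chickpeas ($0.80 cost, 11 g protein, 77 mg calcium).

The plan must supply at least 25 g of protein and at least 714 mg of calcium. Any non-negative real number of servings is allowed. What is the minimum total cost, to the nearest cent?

$2.12

A basic optimal solution has at most two foods positive. Try each food alone and each pair with both targets met exactly.
hummus only: max(25/3, 714/36) = 19.83 servings → $14.88.
cheddar only: max(25/9, 714/253) = 2.822 servings → $2.12.
chickpeas only: max(25/11, 714/77) = 9.273 servings → $7.42.
hummus + cheddar: intersection lies outside the first quadrant.
hummus + chickpeas: the both-tight solution has a negative serving — not a feasible corner.
cheddar + chickpeas: intersection lies outside the first quadrant.
The minimum over all feasible corners is $2.12.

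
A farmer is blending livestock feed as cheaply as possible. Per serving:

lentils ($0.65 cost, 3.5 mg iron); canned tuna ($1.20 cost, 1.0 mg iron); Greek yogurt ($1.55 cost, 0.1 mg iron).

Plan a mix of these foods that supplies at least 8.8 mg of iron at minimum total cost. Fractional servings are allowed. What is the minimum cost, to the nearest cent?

Cost per mg of iron: lentils $0.1857, canned tuna $1.2000, Greek yogurt $15.5000.
With no serving limits, use only lentils: 8.8 mg / 3.5 mg = 2.514 servings × $0.65 = $1.63.

$1.63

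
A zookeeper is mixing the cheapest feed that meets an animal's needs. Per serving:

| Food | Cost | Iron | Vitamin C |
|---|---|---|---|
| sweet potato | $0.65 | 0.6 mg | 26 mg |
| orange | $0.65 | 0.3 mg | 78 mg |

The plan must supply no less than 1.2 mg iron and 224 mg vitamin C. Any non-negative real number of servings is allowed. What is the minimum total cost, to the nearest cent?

sweet potato only: max(1.2/0.6, 224/26) = 8.615 servings → $5.60.
orange only: max(1.2/0.3, 224/78) = 4 servings → $2.60.
sweet potato + orange with both tight: 0.6769 servings and 2.646 servings → $2.16.
So the least-cost plan costs $2.16.

$2.16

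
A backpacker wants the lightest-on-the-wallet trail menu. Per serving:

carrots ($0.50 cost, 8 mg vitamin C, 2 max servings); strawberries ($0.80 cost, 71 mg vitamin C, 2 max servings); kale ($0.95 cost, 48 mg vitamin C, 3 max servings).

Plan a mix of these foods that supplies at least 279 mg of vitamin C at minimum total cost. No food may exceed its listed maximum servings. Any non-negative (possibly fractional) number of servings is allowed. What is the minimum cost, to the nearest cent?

Cost per mg of vitamin C: strawberries $0.0113, kale $0.0198, carrots $0.0625.
Take 2 servings of strawberries: +142.0 mg vitamin C for $1.60 (total $1.60, still need 137.0 mg).
Take 2.854 servings of kale: +137.0 mg vitamin C for $2.71 (total $4.31, still need 0.0 mg).
Filling from the cheapest source first is optimal under one linear minimum: $4.31.

$4.31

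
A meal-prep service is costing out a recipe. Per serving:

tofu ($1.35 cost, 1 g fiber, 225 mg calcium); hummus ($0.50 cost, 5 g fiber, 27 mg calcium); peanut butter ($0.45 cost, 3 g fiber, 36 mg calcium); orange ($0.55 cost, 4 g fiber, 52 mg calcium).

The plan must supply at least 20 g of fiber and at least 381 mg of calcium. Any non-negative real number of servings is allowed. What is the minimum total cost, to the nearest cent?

tofu only: max(20/1, 381/225) = 20 servings → $27.00.
hummus only: max(20/5, 381/27) = 14.11 servings → $7.06.
peanut butter only: max(20/3, 381/36) = 10.58 servings → $4.76.
orange only: max(20/4, 381/52) = 7.327 servings → $4.03.
tofu + hummus with both tight: 1.243 servings and 3.751 servings → $3.55.
tofu + peanut butter with both tight: 0.662 servings and 6.446 servings → $3.79.
tofu + orange with both tight: 0.5708 servings and 4.857 servings → $3.44.
hummus + peanut butter: intersection lies outside the first quadrant.
hummus + orange with both targets exact would need a negative amount; discard.
peanut butter + orange: intersection lies outside the first quadrant.
Cheapest feasible corner: $3.44.

$3.44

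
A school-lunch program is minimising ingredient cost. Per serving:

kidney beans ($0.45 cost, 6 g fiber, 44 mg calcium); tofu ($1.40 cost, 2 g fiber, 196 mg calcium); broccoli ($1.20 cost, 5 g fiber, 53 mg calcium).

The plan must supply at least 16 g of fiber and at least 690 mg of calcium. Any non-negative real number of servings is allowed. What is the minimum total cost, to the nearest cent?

This is a tiny linear program; its minimum lies at a vertex of the feasible set. List the vertices and price them.
kidney beans only: max(16/6, 690/44) = 15.68 servings → $7.06.
tofu only: max(16/2, 690/196) = 8 servings → $11.20.
broccoli only: max(16/5, 690/53) = 13.02 servings → $15.62.
kidney beans + tofu with both tight: 1.614 servings and 3.158 servings → $5.15.
kidney beans + broccoli with both targets exact would need a negative amount; discard.
tofu + broccoli with both tight: 2.977 servings and 2.009 servings → $6.58.
Cheapest feasible corner: $5.15.

$5.15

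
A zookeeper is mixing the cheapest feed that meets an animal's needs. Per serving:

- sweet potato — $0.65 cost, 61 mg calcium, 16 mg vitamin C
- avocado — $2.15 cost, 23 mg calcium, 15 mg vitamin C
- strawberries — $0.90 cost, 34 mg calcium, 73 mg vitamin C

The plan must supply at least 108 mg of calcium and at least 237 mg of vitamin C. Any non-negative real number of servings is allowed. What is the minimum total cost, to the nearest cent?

For a min-cost LP with two ≥-constraints, a basic feasible solution has at most two positive variables.
sweet potato only: max(108/61, 237/16) = 14.81 servings → $9.63.
avocado only: max(108/23, 237/15) = 15.8 servings → $33.97.
strawberries only: max(108/34, 237/73) = 3.247 servings → $2.92.
sweet potato + avocado with both targets exact would need a negative amount; discard.
sweet potato + strawberries: intersection lies outside the first quadrant.
avocado + strawberries: the both-tight solution has a negative serving — not a feasible corner.
So the least-cost plan costs $2.92.

$2.92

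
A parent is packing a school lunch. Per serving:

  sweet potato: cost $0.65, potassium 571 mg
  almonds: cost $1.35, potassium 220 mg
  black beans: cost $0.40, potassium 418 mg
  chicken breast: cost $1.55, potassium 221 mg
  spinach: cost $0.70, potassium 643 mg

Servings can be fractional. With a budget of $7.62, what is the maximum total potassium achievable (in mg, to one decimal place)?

7962.9 mg

Potassium per dollar: black beans 1045, spinach 918.6, sweet potato 878.5, almonds 163, chicken breast 142.6.
With no serving limits, spend the whole cost allowance on black beans: $7.62 / $0.40 × 418 mg = 7962.9 mg.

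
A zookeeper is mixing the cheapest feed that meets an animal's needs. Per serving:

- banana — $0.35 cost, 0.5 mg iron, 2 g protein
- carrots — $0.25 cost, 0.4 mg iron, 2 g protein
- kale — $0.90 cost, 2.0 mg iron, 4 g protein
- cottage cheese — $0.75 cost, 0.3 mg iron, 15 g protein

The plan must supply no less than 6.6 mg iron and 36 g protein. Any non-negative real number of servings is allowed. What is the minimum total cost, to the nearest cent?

$3.94

An LP optimum is at a vertex; with two nutrient constraints at most two foods are used. Check each candidate.
banana only: max(6.6/0.5, 36/2) = 18 servings → $6.30.
carrots only: max(6.6/0.4, 36/2) = 18 servings → $4.50.
kale only: max(6.6/2.0, 36/4) = 9 servings → $8.10.
cottage cheese only: max(6.6/0.3, 36/15) = 22 servings → $16.50.
banana + carrots: the both-tight solution has a negative serving — not a feasible corner.
banana + kale: intersection lies outside the first quadrant.
banana + cottage cheese with both tight: 12.78 servings and 0.6957 servings → $5.00.
carrots + kale: the both-tight solution has a negative serving — not a feasible corner.
carrots + cottage cheese with both tight: 16.33 servings and 0.2222 servings → $4.25.
kale + cottage cheese with both tight: 3.062 servings and 1.583 servings → $3.94.
Cheapest feasible corner: $3.94.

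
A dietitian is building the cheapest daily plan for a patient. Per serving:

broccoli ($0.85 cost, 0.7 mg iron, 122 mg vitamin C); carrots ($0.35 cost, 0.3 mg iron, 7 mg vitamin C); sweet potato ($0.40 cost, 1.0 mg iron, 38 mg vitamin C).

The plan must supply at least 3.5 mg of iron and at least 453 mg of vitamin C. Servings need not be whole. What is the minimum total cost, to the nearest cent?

With two linear requirements the optimum uses one or two foods; enumerate the corners.
broccoli only: max(3.5/0.7, 453/122) = 5 servings → $4.25.
carrots only: max(3.5/0.3, 453/7) = 64.71 servings → $22.65.
sweet potato only: max(3.5/1.0, 453/38) = 11.92 servings → $4.77.
broccoli + carrots with both tight: 3.514 servings and 3.467 servings → $4.20.
broccoli + sweet potato with both tight: 3.354 servings and 1.152 servings → $3.31.
carrots + sweet potato: intersection lies outside the first quadrant.
The minimum over all feasible corners is $3.31.

$3.31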